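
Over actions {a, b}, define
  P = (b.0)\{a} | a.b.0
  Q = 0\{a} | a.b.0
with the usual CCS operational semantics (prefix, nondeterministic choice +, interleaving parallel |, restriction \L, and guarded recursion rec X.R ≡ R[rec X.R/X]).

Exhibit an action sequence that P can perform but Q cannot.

b

LTS(P): 6 reachable states
  p0 = (b.0)\{a} | a.b.0 :: =a=> p1, =b=> p2
  p1 = (b.0)\{a} | b.0 :: =b=> p3, =b=> p4
  p2 = 0\{a} | a.b.0 :: =a=> p4
  p3 = (b.0)\{a} | 0 :: =b=> p5
  p4 = 0\{a} | b.0 :: =b=> p5
  p5 = 0\{a} | 0 :: deadlocked
LTS(Q): 3 reachable states
  q0 = 0\{a} | a.b.0 :: =a=> q1
  q1 = 0\{a} | b.0 :: =b=> q2
  q2 = 0\{a} | 0 :: deadlocked
Trace ⟨b⟩ through P, begin at {p0}:
  after b @ step 1: {p2}
  P completes σ.
Trace ⟨b⟩ through Q, begin at {q0}:
  after b @ step 1: ∅  — Q cannot continue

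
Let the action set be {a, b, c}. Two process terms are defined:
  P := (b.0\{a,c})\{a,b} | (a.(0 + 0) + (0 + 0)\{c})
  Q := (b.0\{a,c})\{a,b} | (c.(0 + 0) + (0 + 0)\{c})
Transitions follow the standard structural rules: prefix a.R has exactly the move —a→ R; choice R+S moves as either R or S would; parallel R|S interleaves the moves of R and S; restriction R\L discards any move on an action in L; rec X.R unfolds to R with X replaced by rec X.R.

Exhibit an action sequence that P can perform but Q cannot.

LTS(P): 2 reachable states
  p0 = (b.0\{a,c})\{a,b} | (a.(0 + 0) + (0 + 0)\{c}) | ··a··> p1
  p1 = (b.0\{a,c})\{a,b} | (0 + 0) | stopped
LTS(Q): 2 reachable states
  q0 = (b.0\{a,c})\{a,b} | (c.(0 + 0) + (0 + 0)\{c}) | ··c··> q1
  q1 = (b.0\{a,c})\{a,b} | (0 + 0) | stopped
Trace ⟨a⟩ through P, begin at {p0}:
  step 1 (a): {p1}
  ✓ P
Trace ⟨a⟩ through Q, begin at {q0}:
  step 1 (a): ∅ (Q stuck)

a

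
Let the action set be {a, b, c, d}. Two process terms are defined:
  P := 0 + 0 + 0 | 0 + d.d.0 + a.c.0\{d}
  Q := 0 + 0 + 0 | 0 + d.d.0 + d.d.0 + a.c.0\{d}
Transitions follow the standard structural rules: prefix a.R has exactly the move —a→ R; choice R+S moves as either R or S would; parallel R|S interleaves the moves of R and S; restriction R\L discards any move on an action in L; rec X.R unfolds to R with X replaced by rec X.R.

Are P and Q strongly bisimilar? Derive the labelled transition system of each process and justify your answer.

Reachable graph of P (5 states):
  p0 = 0 + 0 + 0 | 0 + d.d.0 + a.c.0\{d} ⊢ ··a··> p1, ··d··> p2
  p1 = c.0\{d} ⊢ ··c··> p3
  p2 = d.0 ⊢ ··d··> p4
  p3 = 0\{d} ⊢ deadlocked
  p4 = 0 ⊢ deadlocked
Reachable graph of Q (5 states):
  q0 = 0 + 0 + 0 | 0 + d.d.0 + d.d.0 + a.c.0\{d} ⊢ ··a··> q1, ··d··> q2
  q1 = c.0\{d} ⊢ ··c··> q3
  q2 = d.0 ⊢ ··d··> q4
  q3 = 0\{d} ⊢ deadlocked
  q4 = 0 ⊢ deadlocked
Coarsest stable partition (strong bisimilarity classes):
  B0 = {p0, q0}
  B1 = {p1, q1}
  B2 = {p3, p4, q3, q4}
  B3 = {p2, q2}
p0 ∈ B0, q0 ∈ B0 → same block

P ~ Q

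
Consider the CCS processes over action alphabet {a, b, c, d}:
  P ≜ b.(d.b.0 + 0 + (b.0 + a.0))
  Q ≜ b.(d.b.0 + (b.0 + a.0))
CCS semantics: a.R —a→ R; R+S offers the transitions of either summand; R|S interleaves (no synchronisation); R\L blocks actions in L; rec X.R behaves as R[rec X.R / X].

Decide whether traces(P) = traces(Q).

traces(P) = traces(Q)

Reachable graph of P (4 states):
  u0 = b.(d.b.0 + 0 + (b.0 + a.0)) ⊢ —b→ u1
  u1 = d.b.0 + 0 + (b.0 + a.0) ⊢ —a→ u2, —b→ u2, —d→ u3
  u2 = 0 ⊢ ∅
  u3 = b.0 ⊢ —b→ u2
Reachable graph of Q (4 states):
  v0 = b.(d.b.0 + (b.0 + a.0)) ⊢ —b→ v1
  v1 = d.b.0 + (b.0 + a.0) ⊢ —a→ v2, —b→ v2, —d→ v3
  v2 = 0 ⊢ ∅
  v3 = b.0 ⊢ —b→ v2
Coarsest stable partition (strong bisimilarity classes):
  B0 = {u0, v0}
  B1 = {u1, v1}
  B2 = {u2, v2}
  B3 = {u3, v3}
u0 ∈ B0, v0 ∈ B0 → same block
Bisimilar ⇒ trace-equivalent.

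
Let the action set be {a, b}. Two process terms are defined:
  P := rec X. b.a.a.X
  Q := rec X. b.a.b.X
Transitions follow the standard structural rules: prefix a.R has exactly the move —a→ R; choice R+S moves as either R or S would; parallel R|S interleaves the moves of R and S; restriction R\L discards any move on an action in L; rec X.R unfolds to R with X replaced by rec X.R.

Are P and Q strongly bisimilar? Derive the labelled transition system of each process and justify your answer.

NO

P's transition system — 3 states:
  p0 = rec X. b.a.a.X has moves =b=> p1
  p1 = a.a.(rec X. b.a.a.X) has moves =a=> p2
  p2 = a.(rec X. b.a.a.X) has moves =a=> p0
Q's transition system — 3 states:
  q0 = rec X. b.a.b.X has moves =b=> q1
  q1 = a.b.(rec X. b.a.b.X) has moves =a=> q2
  q2 = b.(rec X. b.a.b.X) has moves =b=> q0
Partition-refinement fixed point:
  B0 = {p0}
  B1 = {p1}
  B2 = {p2}
  B3 = {q0}
  B4 = {q1}
  B5 = {q2}
p0 ∈ B0, q0 ∈ B3 → different blocks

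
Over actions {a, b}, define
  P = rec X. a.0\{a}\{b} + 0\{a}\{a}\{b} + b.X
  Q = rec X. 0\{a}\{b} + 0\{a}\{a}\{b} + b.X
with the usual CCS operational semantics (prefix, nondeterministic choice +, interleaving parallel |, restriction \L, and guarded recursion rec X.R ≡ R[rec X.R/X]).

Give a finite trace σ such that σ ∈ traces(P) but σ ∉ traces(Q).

a

P's transition system — 2 states:
  m0 = rec X. a.0\{a}\{b} + 0\{a}\{a}\{b} + b.X has moves —a→ m1, —b→ m0
  m1 = 0\{a}\{b} has moves deadlocked
Q's transition system — 1 states:
  n0 = rec X. 0\{a}\{b} + 0\{a}\{a}\{b} + b.X has moves —b→ n0
Executing a from P (initial set {m0}):
  step 1 (a): {m1}
  ✓ P
Executing a from Q (initial set {n0}):
  step 1 (a): ∅ (Q stuck)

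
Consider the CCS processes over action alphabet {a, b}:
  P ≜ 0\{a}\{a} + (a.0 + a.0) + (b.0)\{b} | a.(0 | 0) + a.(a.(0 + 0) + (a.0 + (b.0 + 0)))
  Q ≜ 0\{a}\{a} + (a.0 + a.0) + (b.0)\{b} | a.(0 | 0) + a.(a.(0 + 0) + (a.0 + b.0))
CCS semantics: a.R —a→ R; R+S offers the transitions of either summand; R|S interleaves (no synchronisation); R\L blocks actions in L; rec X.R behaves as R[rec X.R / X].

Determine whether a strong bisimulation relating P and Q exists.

LTS(P): 5 reachable states
  s0 = 0\{a}\{a} + (a.0 + a.0) + (b.0)\{b} | a.(0 | 0) + a.(a.(0 + 0) + (a.0 + (b.0 + 0))) has moves -a-> s1, -a-> s2, -a-> s3
  s1 = (b.0)\{b} | (0 | 0) has moves ∅
  s2 = 0 has moves ∅
  s3 = a.(0 + 0) + (a.0 + (b.0 + 0)) has moves -a-> s2, -a-> s4, -b-> s2
  s4 = 0 + 0 has moves ∅
LTS(Q): 5 reachable states
  t0 = 0\{a}\{a} + (a.0 + a.0) + (b.0)\{b} | a.(0 | 0) + a.(a.(0 + 0) + (a.0 + b.0)) has moves -a-> t1, -a-> t2, -a-> t3
  t1 = (b.0)\{b} | (0 | 0) has moves ∅
  t2 = 0 has moves ∅
  t3 = a.(0 + 0) + (a.0 + b.0) has moves -a-> t2, -a-> t4, -b-> t2
  t4 = 0 + 0 has moves ∅
Partition-refinement fixed point:
  B0 = {s0, t0}
  B1 = {s3, t3}
  B2 = {s1, s2, s4, t1, t2, t4}
s0 ∈ B0, t0 ∈ B0 → same block

P ~ Q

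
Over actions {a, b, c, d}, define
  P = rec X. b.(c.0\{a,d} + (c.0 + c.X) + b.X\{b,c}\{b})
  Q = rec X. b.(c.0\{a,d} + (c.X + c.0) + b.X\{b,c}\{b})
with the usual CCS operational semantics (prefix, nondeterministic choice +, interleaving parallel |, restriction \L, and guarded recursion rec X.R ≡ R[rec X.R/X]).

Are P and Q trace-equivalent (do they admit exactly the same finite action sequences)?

YES

Reachable graph of P (5 states):
  s0 = rec X. b.(c.0\{a,d} + (c.0 + c.X) + b.X\{b,c}\{b}) → -b-> s1
  s1 = c.0\{a,d} + (c.0 + c.(rec X. b.(c.0\{a,d} + (c.0 + c.X) + b.X\{b,c}\{b}))) + b.(rec X. b.(c.0\{a,d} + (c.0 + c.X) + b.X\{b,c}\{b}))\{b,c}\{b} → -b-> s2, -c-> s0, -c-> s3, -c-> s4
  s2 = (rec X. b.(c.0\{a,d} + (c.0 + c.X) + b.X\{b,c}\{b}))\{b,c}\{b} → ·
  s3 = 0 → ·
  s4 = 0\{a,d} → ·
Reachable graph of Q (5 states):
  t0 = rec X. b.(c.0\{a,d} + (c.X + c.0) + b.X\{b,c}\{b}) → -b-> t1
  t1 = c.0\{a,d} + (c.(rec X. b.(c.0\{a,d} + (c.X + c.0) + b.X\{b,c}\{b})) + c.0) + b.(rec X. b.(c.0\{a,d} + (c.X + c.0) + b.X\{b,c}\{b}))\{b,c}\{b} → -b-> t2, -c-> t0, -c-> t3, -c-> t4
  t2 = (rec X. b.(c.0\{a,d} + (c.X + c.0) + b.X\{b,c}\{b}))\{b,c}\{b} → ·
  t3 = 0 → ·
  t4 = 0\{a,d} → ·
Partition-refinement fixed point:
  B0 = {s0, t0}
  B1 = {s1, t1}
  B2 = {s2, s3, s4, t2, t3, t4}
s0 ∈ B0, t0 ∈ B0 → same block
Bisimilar ⇒ trace-equivalent.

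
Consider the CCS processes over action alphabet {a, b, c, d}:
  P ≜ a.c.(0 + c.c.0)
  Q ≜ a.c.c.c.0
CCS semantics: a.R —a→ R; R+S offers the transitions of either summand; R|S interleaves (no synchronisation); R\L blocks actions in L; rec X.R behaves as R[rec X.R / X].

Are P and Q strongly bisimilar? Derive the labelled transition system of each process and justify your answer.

P's transition system — 5 states:
  s0 = a.c.(0 + c.c.0) | —a→ s1
  s1 = c.(0 + c.c.0) | —c→ s2
  s2 = 0 + c.c.0 | —c→ s3
  s3 = c.0 | —c→ s4
  s4 = 0 | ·
Q's transition system — 5 states:
  t0 = a.c.c.c.0 | —a→ t1
  t1 = c.c.c.0 | —c→ t2
  t2 = c.c.0 | —c→ t3
  t3 = c.0 | —c→ t4
  t4 = 0 | ·
Bisimilarity quotient blocks:
  B0 = {s0, t0}
  B1 = {s1, t1}
  B2 = {s2, t2}
  B3 = {s3, t3}
  B4 = {s4, t4}
s0 ∈ B0, t0 ∈ B0 → same block

P ~ Q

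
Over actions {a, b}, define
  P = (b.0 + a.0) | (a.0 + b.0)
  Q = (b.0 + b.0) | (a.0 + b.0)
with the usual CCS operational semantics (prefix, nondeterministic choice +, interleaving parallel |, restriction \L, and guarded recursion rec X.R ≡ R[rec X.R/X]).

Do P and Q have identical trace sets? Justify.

Reachable graph of P (4 states):
  u0 = (b.0 + a.0) | (a.0 + b.0) → ··a··> u1, ··a··> u2, ··b··> u1, ··b··> u2
  u1 = (b.0 + a.0) | 0 → ··a··> u3, ··b··> u3
  u2 = 0 | (a.0 + b.0) → ··a··> u3, ··b··> u3
  u3 = 0 | 0 → ∅
Reachable graph of Q (4 states):
  v0 = (b.0 + b.0) | (a.0 + b.0) → ··a··> v1, ··b··> v1, ··b··> v2
  v1 = (b.0 + b.0) | 0 → ··b··> v3
  v2 = 0 | (a.0 + b.0) → ··a··> v3, ··b··> v3
  v3 = 0 | 0 → ∅
Executing aa from P (initial set {u0}):
  after a @ step 1: {u1, u2}
  after a @ step 2: {u3}
  — P admits the full trace.
Executing aa from Q (initial set {v0}):
  after a @ step 1: {v1}
  after a @ step 2: ∅ (Q stuck)

traces(P) ≠ traces(Q) — witness ⟨aa⟩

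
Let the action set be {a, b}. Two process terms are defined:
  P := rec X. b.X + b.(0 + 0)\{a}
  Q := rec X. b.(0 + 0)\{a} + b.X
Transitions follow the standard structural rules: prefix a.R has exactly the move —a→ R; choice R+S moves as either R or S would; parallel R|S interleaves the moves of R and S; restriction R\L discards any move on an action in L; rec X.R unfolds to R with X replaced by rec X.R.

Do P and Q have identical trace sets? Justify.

Reachable graph of P (2 states):
  u0 = rec X. b.X + b.(0 + 0)\{a} has moves -b-> u0, -b-> u1
  u1 = (0 + 0)\{a} has moves ∅
Reachable graph of Q (2 states):
  v0 = rec X. b.(0 + 0)\{a} + b.X has moves -b-> v0, -b-> v1
  v1 = (0 + 0)\{a} has moves ∅
Bisimilarity quotient blocks:
  B0 = {u0, v0}
  B1 = {u1, v1}
u0 ∈ B0, v0 ∈ B0 → same block
Bisimilar ⇒ trace-equivalent.

traces(P) = traces(Q)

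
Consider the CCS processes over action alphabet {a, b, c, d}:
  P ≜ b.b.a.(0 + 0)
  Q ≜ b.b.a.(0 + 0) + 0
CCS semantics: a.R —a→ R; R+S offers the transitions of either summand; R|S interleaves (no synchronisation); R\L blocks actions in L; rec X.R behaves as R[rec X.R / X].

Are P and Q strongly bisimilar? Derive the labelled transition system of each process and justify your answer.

P ~ Q

LTS(P): 4 reachable states
  u0 = b.b.a.(0 + 0) has moves --b--▸ u1
  u1 = b.a.(0 + 0) has moves --b--▸ u2
  u2 = a.(0 + 0) has moves --a--▸ u3
  u3 = 0 + 0 has moves stopped
LTS(Q): 4 reachable states
  v0 = b.b.a.(0 + 0) + 0 has moves --b--▸ v1
  v1 = b.a.(0 + 0) has moves --b--▸ v2
  v2 = a.(0 + 0) has moves --a--▸ v3
  v3 = 0 + 0 has moves stopped
Partition-refinement fixed point:
  B0 = {u0, v0}
  B1 = {u1, v1}
  B2 = {u2, v2}
  B3 = {u3, v3}
u0 ∈ B0, v0 ∈ B0 → same block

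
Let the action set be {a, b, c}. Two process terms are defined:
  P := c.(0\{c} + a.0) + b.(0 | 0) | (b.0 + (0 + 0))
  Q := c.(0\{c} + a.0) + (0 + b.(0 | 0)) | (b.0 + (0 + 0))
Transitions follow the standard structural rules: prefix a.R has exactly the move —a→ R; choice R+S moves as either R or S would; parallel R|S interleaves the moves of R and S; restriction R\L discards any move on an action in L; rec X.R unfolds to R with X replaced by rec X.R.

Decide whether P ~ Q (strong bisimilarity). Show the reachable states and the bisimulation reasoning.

Reachable graph of P (6 states):
  m0 = c.(0\{c} + a.0) + b.(0 | 0) | (b.0 + (0 + 0)) | -b-> m1, -b-> m2, -c-> m3
  m1 = 0 | 0 | (b.0 + (0 + 0)) | -b-> m4
  m2 = b.(0 | 0) | 0 | -b-> m4
  m3 = 0\{c} + a.0 | -a-> m5
  m4 = 0 | 0 | 0 | ·
  m5 = 0 | ·
Reachable graph of Q (6 states):
  n0 = c.(0\{c} + a.0) + (0 + b.(0 | 0)) | (b.0 + (0 + 0)) | -b-> n1, -b-> n2, -c-> n3
  n1 = (0 + b.(0 | 0)) | 0 | -b-> n4
  n2 = 0 | 0 | (b.0 + (0 + 0)) | -b-> n4
  n3 = 0\{c} + a.0 | -a-> n5
  n4 = 0 | 0 | 0 | ·
  n5 = 0 | ·
Partition-refinement fixed point:
  B0 = {m0, n0}
  B1 = {m3, n3}
  B2 = {m4, m5, n4, n5}
  B3 = {m1, m2, n1, n2}
m0 ∈ B0, n0 ∈ B0 → same block

P ~ Q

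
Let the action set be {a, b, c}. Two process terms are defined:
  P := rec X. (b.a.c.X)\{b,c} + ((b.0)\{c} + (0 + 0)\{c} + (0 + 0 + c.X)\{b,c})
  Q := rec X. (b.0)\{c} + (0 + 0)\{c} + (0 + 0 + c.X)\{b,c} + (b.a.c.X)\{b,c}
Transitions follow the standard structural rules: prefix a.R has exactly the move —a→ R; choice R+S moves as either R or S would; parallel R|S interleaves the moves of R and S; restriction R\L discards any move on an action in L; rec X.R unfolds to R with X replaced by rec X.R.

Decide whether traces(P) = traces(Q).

LTS(P): 2 reachable states
  u0 = rec X. (b.a.c.X)\{b,c} + ((b.0)\{c} + (0 + 0)\{c} + (0 + 0 + c.X)\{b,c}) has moves --b--▸ u1
  u1 = 0\{c} has moves deadlocked
LTS(Q): 2 reachable states
  v0 = rec X. (b.0)\{c} + (0 + 0)\{c} + (0 + 0 + c.X)\{b,c} + (b.a.c.X)\{b,c} has moves --b--▸ v1
  v1 = 0\{c} has moves deadlocked
Bisimilarity quotient blocks:
  B0 = {u0, v0}
  B1 = {u1, v1}
u0 ∈ B0, v0 ∈ B0 → same block
Bisimilar ⇒ trace-equivalent.

traces(P) = traces(Q)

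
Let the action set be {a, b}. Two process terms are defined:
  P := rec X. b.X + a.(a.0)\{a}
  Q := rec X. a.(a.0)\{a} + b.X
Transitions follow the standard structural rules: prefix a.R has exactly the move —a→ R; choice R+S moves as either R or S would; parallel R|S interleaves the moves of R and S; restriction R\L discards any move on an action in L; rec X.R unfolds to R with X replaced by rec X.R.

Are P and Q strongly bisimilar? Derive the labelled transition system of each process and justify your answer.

P's transition system — 2 states:
  p0 = rec X. b.X + a.(a.0)\{a} → ··a··> p1, ··b··> p0
  p1 = (a.0)\{a} → (no moves)
Q's transition system — 2 states:
  q0 = rec X. a.(a.0)\{a} + b.X → ··a··> q1, ··b··> q0
  q1 = (a.0)\{a} → (no moves)
Coarsest stable partition (strong bisimilarity classes):
  B0 = {p0, q0}
  B1 = {p1, q1}
p0 ∈ B0, q0 ∈ B0 → same block

P ~ Q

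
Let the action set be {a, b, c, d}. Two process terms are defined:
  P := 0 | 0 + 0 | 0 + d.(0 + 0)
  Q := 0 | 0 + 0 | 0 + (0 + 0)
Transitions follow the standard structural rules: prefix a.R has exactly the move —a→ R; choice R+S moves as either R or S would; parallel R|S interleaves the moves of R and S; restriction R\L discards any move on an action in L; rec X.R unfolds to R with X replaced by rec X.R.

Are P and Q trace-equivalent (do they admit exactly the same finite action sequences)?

LTS(P): 2 reachable states
  p0 = 0 | 0 + 0 | 0 + d.(0 + 0) ⊢ —d→ p1
  p1 = 0 + 0 ⊢ ∅
LTS(Q): 1 reachable states
  q0 = 0 | 0 + 0 | 0 + (0 + 0) ⊢ ∅
Executing d from P (initial set {p0}):
  [1] d ⇒ {p1}
  — P admits the full trace.
Executing d from Q (initial set {q0}):
  [1] d ⇒ no successor for Q

trace-distinct — witness ⟨d⟩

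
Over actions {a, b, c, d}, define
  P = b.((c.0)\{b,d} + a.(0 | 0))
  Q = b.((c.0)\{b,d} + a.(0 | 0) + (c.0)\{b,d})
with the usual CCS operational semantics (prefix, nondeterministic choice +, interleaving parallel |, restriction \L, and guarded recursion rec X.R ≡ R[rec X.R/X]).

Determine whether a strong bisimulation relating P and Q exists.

LTS(P): 4 reachable states
  p0 = b.((c.0)\{b,d} + a.(0 | 0)) has moves --b--▸ p1
  p1 = (c.0)\{b,d} + a.(0 | 0) has moves --a--▸ p2, --c--▸ p3
  p2 = 0 | 0 has moves ·
  p3 = 0\{b,d} has moves ·
LTS(Q): 4 reachable states
  q0 = b.((c.0)\{b,d} + a.(0 | 0) + (c.0)\{b,d}) has moves --b--▸ q1
  q1 = (c.0)\{b,d} + a.(0 | 0) + (c.0)\{b,d} has moves --a--▸ q2, --c--▸ q3
  q2 = 0 | 0 has moves ·
  q3 = 0\{b,d} has moves ·
Bisimilarity quotient blocks:
  B0 = {p0, q0}
  B1 = {p1, q1}
  B2 = {p2, p3, q2, q3}
p0 ∈ B0, q0 ∈ B0 → same block

P ~ Q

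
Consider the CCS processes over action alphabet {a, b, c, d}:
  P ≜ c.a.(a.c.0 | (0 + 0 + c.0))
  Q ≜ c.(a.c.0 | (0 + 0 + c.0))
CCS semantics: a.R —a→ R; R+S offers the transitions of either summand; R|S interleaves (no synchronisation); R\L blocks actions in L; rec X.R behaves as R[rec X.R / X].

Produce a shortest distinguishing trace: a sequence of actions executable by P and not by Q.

LTS(P): 8 reachable states
  p0 = c.a.(a.c.0 | (0 + 0 + c.0)) has moves =c=> p1
  p1 = a.(a.c.0 | (0 + 0 + c.0)) has moves =a=> p2
  p2 = a.c.0 | (0 + 0 + c.0) has moves =a=> p3, =c=> p4
  p3 = c.0 | (0 + 0 + c.0) has moves =c=> p5, =c=> p6
  p4 = a.c.0 | 0 has moves =a=> p6
  p5 = 0 | (0 + 0 + c.0) has moves =c=> p7
  p6 = c.0 | 0 has moves =c=> p7
  p7 = 0 | 0 has moves deadlocked
LTS(Q): 7 reachable states
  q0 = c.(a.c.0 | (0 + 0 + c.0)) has moves =c=> q1
  q1 = a.c.0 | (0 + 0 + c.0) has moves =a=> q2, =c=> q3
  q2 = c.0 | (0 + 0 + c.0) has moves =c=> q4, =c=> q5
  q3 = a.c.0 | 0 has moves =a=> q5
  q4 = 0 | (0 + 0 + c.0) has moves =c=> q6
  q5 = c.0 | 0 has moves =c=> q6
  q6 = 0 | 0 has moves deadlocked
Executing caa from P (initial set {p0}):
  [1] c ⇒ {p1}
  [2] a ⇒ {p2}
  [3] a ⇒ {p3}
  P completes σ.
Executing caa from Q (initial set {q0}):
  [1] c ⇒ {q1}
  [2] a ⇒ {q2}
  [3] a ⇒ ∅ (Q stuck)

caa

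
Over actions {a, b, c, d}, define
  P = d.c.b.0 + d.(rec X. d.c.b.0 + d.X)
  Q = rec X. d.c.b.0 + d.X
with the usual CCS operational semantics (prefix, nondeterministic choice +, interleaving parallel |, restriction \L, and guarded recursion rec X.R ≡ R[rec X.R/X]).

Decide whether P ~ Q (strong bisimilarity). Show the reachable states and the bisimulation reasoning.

bisimilar

P's transition system — 5 states:
  m0 = d.c.b.0 + d.(rec X. d.c.b.0 + d.X) → --d--▸ m1, --d--▸ m2
  m1 = c.b.0 → --c--▸ m3
  m2 = rec X. d.c.b.0 + d.X → --d--▸ m1, --d--▸ m2
  m3 = b.0 → --b--▸ m4
  m4 = 0 → ·
Q's transition system — 4 states:
  n0 = rec X. d.c.b.0 + d.X → --d--▸ n0, --d--▸ n1
  n1 = c.b.0 → --c--▸ n2
  n2 = b.0 → --b--▸ n3
  n3 = 0 → ·
Bisimilarity quotient blocks:
  B0 = {m0, m2, n0}
  B1 = {m1, n1}
  B2 = {m3, n2}
  B3 = {m4, n3}
m0 ∈ B0, n0 ∈ B0 → same block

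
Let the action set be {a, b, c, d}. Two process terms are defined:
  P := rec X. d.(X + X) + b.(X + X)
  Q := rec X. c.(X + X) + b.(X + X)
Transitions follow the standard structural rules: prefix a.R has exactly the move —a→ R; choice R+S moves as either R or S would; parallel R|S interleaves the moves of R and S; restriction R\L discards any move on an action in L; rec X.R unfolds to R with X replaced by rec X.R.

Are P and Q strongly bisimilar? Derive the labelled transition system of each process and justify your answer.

LTS(P): 2 reachable states
  p0 = rec X. d.(X + X) + b.(X + X) ⊢ --b--▸ p1, --d--▸ p1
  p1 = (rec X. d.(X + X) + b.(X + X)) + (rec X. d.(X + X) + b.(X + X)) ⊢ --b--▸ p1, --d--▸ p1
LTS(Q): 2 reachable states
  q0 = rec X. c.(X + X) + b.(X + X) ⊢ --b--▸ q1, --c--▸ q1
  q1 = (rec X. c.(X + X) + b.(X + X)) + (rec X. c.(X + X) + b.(X + X)) ⊢ --b--▸ q1, --c--▸ q1
Coarsest stable partition (strong bisimilarity classes):
  B0 = {p0, p1}
  B1 = {q0, q1}
p0 ∈ B0, q0 ∈ B1 → different blocks

P ≁ Q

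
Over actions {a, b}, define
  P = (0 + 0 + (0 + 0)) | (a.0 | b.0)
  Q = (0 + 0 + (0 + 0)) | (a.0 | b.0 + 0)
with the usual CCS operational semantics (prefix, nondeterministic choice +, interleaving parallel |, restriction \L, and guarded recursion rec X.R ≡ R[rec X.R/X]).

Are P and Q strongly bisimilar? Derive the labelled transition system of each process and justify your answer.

LTS(P): 4 reachable states
  m0 = (0 + 0 + (0 + 0)) | (a.0 | b.0) has moves -a-> m1, -b-> m2
  m1 = (0 + 0 + (0 + 0)) | (0 | b.0) has moves -b-> m3
  m2 = (0 + 0 + (0 + 0)) | (a.0 | 0) has moves -a-> m3
  m3 = (0 + 0 + (0 + 0)) | (0 | 0) has moves stopped
LTS(Q): 4 reachable states
  n0 = (0 + 0 + (0 + 0)) | (a.0 | b.0 + 0) has moves -a-> n1, -b-> n2
  n1 = (0 + 0 + (0 + 0)) | (0 | b.0) has moves -b-> n3
  n2 = (0 + 0 + (0 + 0)) | (a.0 | 0) has moves -a-> n3
  n3 = (0 + 0 + (0 + 0)) | (0 | 0) has moves stopped
Partition-refinement fixed point:
  B0 = {m0, n0}
  B1 = {m2, n2}
  B2 = {m3, n3}
  B3 = {m1, n1}
m0 ∈ B0, n0 ∈ B0 → same block

YES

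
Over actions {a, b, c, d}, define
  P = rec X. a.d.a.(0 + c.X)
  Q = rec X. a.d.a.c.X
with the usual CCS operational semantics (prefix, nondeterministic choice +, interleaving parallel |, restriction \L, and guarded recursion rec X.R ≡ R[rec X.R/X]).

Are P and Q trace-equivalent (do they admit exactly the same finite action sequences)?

traces(P) = traces(Q)

LTS(P): 4 reachable states
  m0 = rec X. a.d.a.(0 + c.X) :: ··a··> m1
  m1 = d.a.(0 + c.(rec X. a.d.a.(0 + c.X))) :: ··d··> m2
  m2 = a.(0 + c.(rec X. a.d.a.(0 + c.X))) :: ··a··> m3
  m3 = 0 + c.(rec X. a.d.a.(0 + c.X)) :: ··c··> m0
LTS(Q): 4 reachable states
  n0 = rec X. a.d.a.c.X :: ··a··> n1
  n1 = d.a.c.(rec X. a.d.a.c.X) :: ··d··> n2
  n2 = a.c.(rec X. a.d.a.c.X) :: ··a··> n3
  n3 = c.(rec X. a.d.a.c.X) :: ··c··> n0
Partition-refinement fixed point:
  B0 = {m0, n0}
  B1 = {m1, n1}
  B2 = {m2, n2}
  B3 = {m3, n3}
m0 ∈ B0, n0 ∈ B0 → same block
Bisimilar ⇒ trace-equivalent.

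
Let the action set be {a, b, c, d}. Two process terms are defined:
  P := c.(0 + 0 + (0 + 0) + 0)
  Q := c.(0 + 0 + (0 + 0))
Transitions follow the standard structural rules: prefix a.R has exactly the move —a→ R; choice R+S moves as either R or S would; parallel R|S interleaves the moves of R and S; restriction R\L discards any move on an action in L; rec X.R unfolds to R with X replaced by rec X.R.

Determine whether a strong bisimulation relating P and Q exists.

YES

P's transition system — 2 states:
  p0 = c.(0 + 0 + (0 + 0) + 0) :: =c=> p1
  p1 = 0 + 0 + (0 + 0) + 0 :: ∅
Q's transition system — 2 states:
  q0 = c.(0 + 0 + (0 + 0)) :: =c=> q1
  q1 = 0 + 0 + (0 + 0) :: ∅
Bisimilarity quotient blocks:
  B0 = {p0, q0}
  B1 = {p1, q1}
p0 ∈ B0, q0 ∈ B0 → same block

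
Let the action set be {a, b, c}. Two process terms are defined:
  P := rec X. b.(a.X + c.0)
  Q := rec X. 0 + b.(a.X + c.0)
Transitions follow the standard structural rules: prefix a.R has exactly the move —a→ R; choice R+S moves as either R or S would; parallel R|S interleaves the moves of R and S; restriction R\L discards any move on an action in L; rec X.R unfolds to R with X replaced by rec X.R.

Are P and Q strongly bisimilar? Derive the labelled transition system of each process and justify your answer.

bisimilar

LTS(P): 3 reachable states
  u0 = rec X. b.(a.X + c.0) → =b=> u1
  u1 = a.(rec X. b.(a.X + c.0)) + c.0 → =a=> u0, =c=> u2
  u2 = 0 → stopped
LTS(Q): 3 reachable states
  v0 = rec X. 0 + b.(a.X + c.0) → =b=> v1
  v1 = a.(rec X. 0 + b.(a.X + c.0)) + c.0 → =a=> v0, =c=> v2
  v2 = 0 → stopped
Partition-refinement fixed point:
  B0 = {u0, v0}
  B1 = {u1, v1}
  B2 = {u2, v2}
u0 ∈ B0, v0 ∈ B0 → same block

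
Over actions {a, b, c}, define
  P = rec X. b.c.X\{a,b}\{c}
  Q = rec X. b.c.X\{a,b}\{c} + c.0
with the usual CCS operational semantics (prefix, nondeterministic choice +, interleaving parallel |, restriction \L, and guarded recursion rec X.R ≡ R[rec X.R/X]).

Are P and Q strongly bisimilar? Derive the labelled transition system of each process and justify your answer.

LTS(P): 3 reachable states
  p0 = rec X. b.c.X\{a,b}\{c} ⊢ —b→ p1
  p1 = c.(rec X. b.c.X\{a,b}\{c})\{a,b}\{c} ⊢ —c→ p2
  p2 = (rec X. b.c.X\{a,b}\{c})\{a,b}\{c} ⊢ deadlocked
LTS(Q): 4 reachable states
  q0 = rec X. b.c.X\{a,b}\{c} + c.0 ⊢ —b→ q1, —c→ q2
  q1 = c.(rec X. b.c.X\{a,b}\{c} + c.0)\{a,b}\{c} ⊢ —c→ q3
  q2 = 0 ⊢ deadlocked
  q3 = (rec X. b.c.X\{a,b}\{c} + c.0)\{a,b}\{c} ⊢ deadlocked
Bisimilarity quotient blocks:
  B0 = {p0}
  B1 = {p1, q1}
  B2 = {p2, q2, q3}
  B3 = {q0}
p0 ∈ B0, q0 ∈ B3 → different blocks

not bisimilar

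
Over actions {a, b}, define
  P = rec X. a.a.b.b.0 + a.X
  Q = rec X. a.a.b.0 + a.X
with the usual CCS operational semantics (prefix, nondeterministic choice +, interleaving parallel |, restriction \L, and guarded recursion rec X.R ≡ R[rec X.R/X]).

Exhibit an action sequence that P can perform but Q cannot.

Reachable graph of P (5 states):
  u0 = rec X. a.a.b.b.0 + a.X | -a-> u0, -a-> u1
  u1 = a.b.b.0 | -a-> u2
  u2 = b.b.0 | -b-> u3
  u3 = b.0 | -b-> u4
  u4 = 0 | deadlocked
Reachable graph of Q (4 states):
  v0 = rec X. a.a.b.0 + a.X | -a-> v0, -a-> v1
  v1 = a.b.0 | -a-> v2
  v2 = b.0 | -b-> v3
  v3 = 0 | deadlocked
Trace ⟨aabb⟩ through P, begin at {u0}:
  [1] a ⇒ {u0, u1}
  [2] a ⇒ {u0, u1, u2}
  [3] b ⇒ {u3}
  [4] b ⇒ {u4}
  ✓ P
Trace ⟨aabb⟩ through Q, begin at {v0}:
  [1] a ⇒ {v0, v1}
  [2] a ⇒ {v0, v1, v2}
  [3] b ⇒ {v3}
  [4] b ⇒ ∅  — Q cannot continue

aabb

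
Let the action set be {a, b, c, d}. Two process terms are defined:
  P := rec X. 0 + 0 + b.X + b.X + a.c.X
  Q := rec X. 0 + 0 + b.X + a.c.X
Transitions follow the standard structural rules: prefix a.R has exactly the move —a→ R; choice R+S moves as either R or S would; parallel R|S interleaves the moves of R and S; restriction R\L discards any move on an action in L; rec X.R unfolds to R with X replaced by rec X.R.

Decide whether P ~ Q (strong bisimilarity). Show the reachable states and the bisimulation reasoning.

LTS(P): 2 reachable states
  s0 = rec X. 0 + 0 + b.X + b.X + a.c.X | —a→ s1, —b→ s0
  s1 = c.(rec X. 0 + 0 + b.X + b.X + a.c.X) | —c→ s0
LTS(Q): 2 reachable states
  t0 = rec X. 0 + 0 + b.X + a.c.X | —a→ t1, —b→ t0
  t1 = c.(rec X. 0 + 0 + b.X + a.c.X) | —c→ t0
Coarsest stable partition (strong bisimilarity classes):
  B0 = {s0, t0}
  B1 = {s1, t1}
s0 ∈ B0, t0 ∈ B0 → same block

bisimilar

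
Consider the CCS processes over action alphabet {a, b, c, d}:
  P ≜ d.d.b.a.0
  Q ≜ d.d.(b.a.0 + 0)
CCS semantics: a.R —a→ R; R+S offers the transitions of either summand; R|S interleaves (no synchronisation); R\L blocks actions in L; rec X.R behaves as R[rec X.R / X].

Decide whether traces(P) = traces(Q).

Reachable graph of P (5 states):
  s0 = d.d.b.a.0 :: =d=> s1
  s1 = d.b.a.0 :: =d=> s2
  s2 = b.a.0 :: =b=> s3
  s3 = a.0 :: =a=> s4
  s4 = 0 :: deadlocked
Reachable graph of Q (5 states):
  t0 = d.d.(b.a.0 + 0) :: =d=> t1
  t1 = d.(b.a.0 + 0) :: =d=> t2
  t2 = b.a.0 + 0 :: =b=> t3
  t3 = a.0 :: =a=> t4
  t4 = 0 :: deadlocked
Bisimilarity quotient blocks:
  B0 = {s0, t0}
  B1 = {s1, t1}
  B2 = {s2, t2}
  B3 = {s3, t3}
  B4 = {s4, t4}
s0 ∈ B0, t0 ∈ B0 → same block
Bisimilar ⇒ trace-equivalent.

trace-equivalent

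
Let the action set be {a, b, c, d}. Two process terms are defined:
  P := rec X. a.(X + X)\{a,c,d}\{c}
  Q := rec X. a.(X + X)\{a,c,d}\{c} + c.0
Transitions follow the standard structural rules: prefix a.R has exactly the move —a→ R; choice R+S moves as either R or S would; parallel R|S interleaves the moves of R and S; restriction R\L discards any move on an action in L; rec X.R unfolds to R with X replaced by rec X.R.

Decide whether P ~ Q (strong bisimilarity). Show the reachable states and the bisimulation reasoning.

LTS(P): 2 reachable states
  u0 = rec X. a.(X + X)\{a,c,d}\{c} | --a--▸ u1
  u1 = ((rec X. a.(X + X)\{a,c,d}\{c}) + (rec X. a.(X + X)\{a,c,d}\{c}))\{a,c,d}\{c} | (no moves)
LTS(Q): 3 reachable states
  v0 = rec X. a.(X + X)\{a,c,d}\{c} + c.0 | --a--▸ v1, --c--▸ v2
  v1 = ((rec X. a.(X + X)\{a,c,d}\{c} + c.0) + (rec X. a.(X + X)\{a,c,d}\{c} + c.0))\{a,c,d}\{c} | (no moves)
  v2 = 0 | (no moves)
Partition-refinement fixed point:
  B0 = {u0}
  B1 = {u1, v1, v2}
  B2 = {v0}
u0 ∈ B0, v0 ∈ B2 → different blocks

P ≁ Q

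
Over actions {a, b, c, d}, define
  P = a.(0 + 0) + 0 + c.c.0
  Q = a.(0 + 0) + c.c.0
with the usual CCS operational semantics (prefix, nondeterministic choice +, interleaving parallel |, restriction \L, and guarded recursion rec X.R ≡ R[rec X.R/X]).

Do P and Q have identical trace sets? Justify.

LTS(P): 4 reachable states
  s0 = a.(0 + 0) + 0 + c.c.0 has moves --a--▸ s1, --c--▸ s2
  s1 = 0 + 0 has moves deadlocked
  s2 = c.0 has moves --c--▸ s3
  s3 = 0 has moves deadlocked
LTS(Q): 4 reachable states
  t0 = a.(0 + 0) + c.c.0 has moves --a--▸ t1, --c--▸ t2
  t1 = 0 + 0 has moves deadlocked
  t2 = c.0 has moves --c--▸ t3
  t3 = 0 has moves deadlocked
Coarsest stable partition (strong bisimilarity classes):
  B0 = {s0, t0}
  B1 = {s1, s3, t1, t3}
  B2 = {s2, t2}
s0 ∈ B0, t0 ∈ B0 → same block
Bisimilar ⇒ trace-equivalent.

traces(P) = traces(Q)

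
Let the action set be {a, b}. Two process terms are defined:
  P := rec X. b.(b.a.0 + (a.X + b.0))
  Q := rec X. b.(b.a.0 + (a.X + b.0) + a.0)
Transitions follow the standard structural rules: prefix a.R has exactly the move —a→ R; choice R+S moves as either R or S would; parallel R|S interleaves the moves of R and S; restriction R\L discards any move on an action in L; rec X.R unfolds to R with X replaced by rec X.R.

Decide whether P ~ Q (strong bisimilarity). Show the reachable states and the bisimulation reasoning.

LTS(P): 4 reachable states
  m0 = rec X. b.(b.a.0 + (a.X + b.0)) :: —b→ m1
  m1 = b.a.0 + (a.(rec X. b.(b.a.0 + (a.X + b.0))) + b.0) :: —a→ m0, —b→ m2, —b→ m3
  m2 = 0 :: ·
  m3 = a.0 :: —a→ m2
LTS(Q): 4 reachable states
  n0 = rec X. b.(b.a.0 + (a.X + b.0) + a.0) :: —b→ n1
  n1 = b.a.0 + (a.(rec X. b.(b.a.0 + (a.X + b.0) + a.0)) + b.0) + a.0 :: —a→ n0, —a→ n2, —b→ n2, —b→ n3
  n2 = 0 :: ·
  n3 = a.0 :: —a→ n2
Coarsest stable partition (strong bisimilarity classes):
  B0 = {m0}
  B1 = {m1}
  B2 = {m3, n3}
  B3 = {m2, n2}
  B4 = {n0}
  B5 = {n1}
m0 ∈ B0, n0 ∈ B4 → different blocks

P ≁ Q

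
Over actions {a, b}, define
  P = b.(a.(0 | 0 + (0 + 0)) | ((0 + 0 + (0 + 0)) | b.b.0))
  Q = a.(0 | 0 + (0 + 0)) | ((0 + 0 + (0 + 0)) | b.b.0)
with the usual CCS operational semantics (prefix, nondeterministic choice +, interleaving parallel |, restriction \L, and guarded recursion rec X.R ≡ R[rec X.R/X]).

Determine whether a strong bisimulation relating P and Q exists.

P ≁ Q

LTS(P): 7 reachable states
  s0 = b.(a.(0 | 0 + (0 + 0)) | ((0 + 0 + (0 + 0)) | b.b.0)) :: --b--▸ s1
  s1 = a.(0 | 0 + (0 + 0)) | ((0 + 0 + (0 + 0)) | b.b.0) :: --a--▸ s2, --b--▸ s3
  s2 = (0 | 0 + (0 + 0)) | ((0 + 0 + (0 + 0)) | b.b.0) :: --b--▸ s4
  s3 = a.(0 | 0 + (0 + 0)) | ((0 + 0 + (0 + 0)) | b.0) :: --a--▸ s4, --b--▸ s5
  s4 = (0 | 0 + (0 + 0)) | ((0 + 0 + (0 + 0)) | b.0) :: --b--▸ s6
  s5 = a.(0 | 0 + (0 + 0)) | ((0 + 0 + (0 + 0)) | 0) :: --a--▸ s6
  s6 = (0 | 0 + (0 + 0)) | ((0 + 0 + (0 + 0)) | 0) :: (no moves)
LTS(Q): 6 reachable states
  t0 = a.(0 | 0 + (0 + 0)) | ((0 + 0 + (0 + 0)) | b.b.0) :: --a--▸ t1, --b--▸ t2
  t1 = (0 | 0 + (0 + 0)) | ((0 + 0 + (0 + 0)) | b.b.0) :: --b--▸ t3
  t2 = a.(0 | 0 + (0 + 0)) | ((0 + 0 + (0 + 0)) | b.0) :: --a--▸ t3, --b--▸ t4
  t3 = (0 | 0 + (0 + 0)) | ((0 + 0 + (0 + 0)) | b.0) :: --b--▸ t5
  t4 = a.(0 | 0 + (0 + 0)) | ((0 + 0 + (0 + 0)) | 0) :: --a--▸ t5
  t5 = (0 | 0 + (0 + 0)) | ((0 + 0 + (0 + 0)) | 0) :: (no moves)
Bisimilarity quotient blocks:
  B0 = {s0}
  B1 = {s1, t0}
  B2 = {s3, t2}
  B3 = {s5, t4}
  B4 = {s6, t5}
  B5 = {s4, t3}
  B6 = {s2, t1}
s0 ∈ B0, t0 ∈ B1 → different blocks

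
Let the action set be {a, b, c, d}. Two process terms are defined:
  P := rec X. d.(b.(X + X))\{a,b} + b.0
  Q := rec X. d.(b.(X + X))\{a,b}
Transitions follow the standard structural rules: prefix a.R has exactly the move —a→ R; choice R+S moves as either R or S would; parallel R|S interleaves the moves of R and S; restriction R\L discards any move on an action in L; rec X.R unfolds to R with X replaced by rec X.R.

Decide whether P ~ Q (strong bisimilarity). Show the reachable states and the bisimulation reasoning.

LTS(P): 3 reachable states
  u0 = rec X. d.(b.(X + X))\{a,b} + b.0 :: --b--▸ u1, --d--▸ u2
  u1 = 0 :: stopped
  u2 = (b.((rec X. d.(b.(X + X))\{a,b} + b.0) + (rec X. d.(b.(X + X))\{a,b} + b.0)))\{a,b} :: stopped
LTS(Q): 2 reachable states
  v0 = rec X. d.(b.(X + X))\{a,b} :: --d--▸ v1
  v1 = (b.((rec X. d.(b.(X + X))\{a,b}) + (rec X. d.(b.(X + X))\{a,b})))\{a,b} :: stopped
Bisimilarity quotient blocks:
  B0 = {u0}
  B1 = {u1, u2, v1}
  B2 = {v0}
u0 ∈ B0, v0 ∈ B2 → different blocks

not bisimilar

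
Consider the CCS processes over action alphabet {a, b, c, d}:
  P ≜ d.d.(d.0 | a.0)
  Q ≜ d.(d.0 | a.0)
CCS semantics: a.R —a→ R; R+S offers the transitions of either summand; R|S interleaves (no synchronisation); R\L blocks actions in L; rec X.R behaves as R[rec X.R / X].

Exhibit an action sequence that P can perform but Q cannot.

P's transition system — 6 states:
  s0 = d.d.(d.0 | a.0) → ··d··> s1
  s1 = d.(d.0 | a.0) → ··d··> s2
  s2 = d.0 | a.0 → ··a··> s3, ··d··> s4
  s3 = d.0 | 0 → ··d··> s5
  s4 = 0 | a.0 → ··a··> s5
  s5 = 0 | 0 → (no moves)
Q's transition system — 5 states:
  t0 = d.(d.0 | a.0) → ··d··> t1
  t1 = d.0 | a.0 → ··a··> t2, ··d··> t3
  t2 = d.0 | 0 → ··d··> t4
  t3 = 0 | a.0 → ··a··> t4
  t4 = 0 | 0 → (no moves)
Executing ddd from P (initial set {s0}):
  step 1 (d): {s1}
  step 2 (d): {s2}
  step 3 (d): {s4}
  P completes σ.
Executing ddd from Q (initial set {t0}):
  step 1 (d): {t1}
  step 2 (d): {t3}
  step 3 (d): no successor for Q

ddd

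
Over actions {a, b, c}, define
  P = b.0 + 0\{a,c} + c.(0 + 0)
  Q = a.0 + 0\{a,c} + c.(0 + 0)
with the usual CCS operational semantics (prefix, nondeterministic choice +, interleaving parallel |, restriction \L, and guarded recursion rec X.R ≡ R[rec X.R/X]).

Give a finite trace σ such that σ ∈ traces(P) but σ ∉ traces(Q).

b

P's transition system — 3 states:
  s0 = b.0 + 0\{a,c} + c.(0 + 0) ⊢ —b→ s1, —c→ s2
  s1 = 0 ⊢ deadlocked
  s2 = 0 + 0 ⊢ deadlocked
Q's transition system — 3 states:
  t0 = a.0 + 0\{a,c} + c.(0 + 0) ⊢ —a→ t1, —c→ t2
  t1 = 0 ⊢ deadlocked
  t2 = 0 + 0 ⊢ deadlocked
Executing b from P (initial set {s0}):
  [1] b ⇒ {s1}
  — P admits the full trace.
Executing b from Q (initial set {t0}):
  [1] b ⇒ ∅ (Q stuck)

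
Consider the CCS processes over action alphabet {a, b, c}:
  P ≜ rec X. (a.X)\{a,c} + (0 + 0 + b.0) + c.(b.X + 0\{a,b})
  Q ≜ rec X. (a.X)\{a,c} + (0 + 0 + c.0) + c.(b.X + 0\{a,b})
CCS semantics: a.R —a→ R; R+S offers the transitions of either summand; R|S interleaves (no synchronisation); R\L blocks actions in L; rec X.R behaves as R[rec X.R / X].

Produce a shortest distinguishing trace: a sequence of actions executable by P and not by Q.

b

P's transition system — 3 states:
  u0 = rec X. (a.X)\{a,c} + (0 + 0 + b.0) + c.(b.X + 0\{a,b}) :: --b--▸ u1, --c--▸ u2
  u1 = 0 :: stopped
  u2 = b.(rec X. (a.X)\{a,c} + (0 + 0 + b.0) + c.(b.X + 0\{a,b})) + 0\{a,b} :: --b--▸ u0
Q's transition system — 3 states:
  v0 = rec X. (a.X)\{a,c} + (0 + 0 + c.0) + c.(b.X + 0\{a,b}) :: --c--▸ v1, --c--▸ v2
  v1 = 0 :: stopped
  v2 = b.(rec X. (a.X)\{a,c} + (0 + 0 + c.0) + c.(b.X + 0\{a,b})) + 0\{a,b} :: --b--▸ v0
Run σ = ⟨b⟩ on P: start {u0}
  after b @ step 1: {u1}
  ✓ P
Run σ = ⟨b⟩ on Q: start {v0}
  after b @ step 1: ∅  — Q cannot continue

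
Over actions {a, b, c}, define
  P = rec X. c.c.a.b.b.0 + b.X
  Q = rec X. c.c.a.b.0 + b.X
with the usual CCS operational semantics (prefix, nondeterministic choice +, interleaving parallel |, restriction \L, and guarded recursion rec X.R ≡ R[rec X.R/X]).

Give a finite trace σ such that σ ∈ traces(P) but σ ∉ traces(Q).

ccabb

Reachable graph of P (6 states):
  s0 = rec X. c.c.a.b.b.0 + b.X | --b--▸ s0, --c--▸ s1
  s1 = c.a.b.b.0 | --c--▸ s2
  s2 = a.b.b.0 | --a--▸ s3
  s3 = b.b.0 | --b--▸ s4
  s4 = b.0 | --b--▸ s5
  s5 = 0 | ·
Reachable graph of Q (5 states):
  t0 = rec X. c.c.a.b.0 + b.X | --b--▸ t0, --c--▸ t1
  t1 = c.a.b.0 | --c--▸ t2
  t2 = a.b.0 | --a--▸ t3
  t3 = b.0 | --b--▸ t4
  t4 = 0 | ·
Trace ⟨ccabb⟩ through P, begin at {s0}:
  after c @ step 1: {s1}
  after c @ step 2: {s2}
  after a @ step 3: {s3}
  after b @ step 4: {s4}
  after b @ step 5: {s5}
  — P admits the full trace.
Trace ⟨ccabb⟩ through Q, begin at {t0}:
  after c @ step 1: {t1}
  after c @ step 2: {t2}
  after a @ step 3: {t3}
  after b @ step 4: {t4}
  after b @ step 5: no successor for Q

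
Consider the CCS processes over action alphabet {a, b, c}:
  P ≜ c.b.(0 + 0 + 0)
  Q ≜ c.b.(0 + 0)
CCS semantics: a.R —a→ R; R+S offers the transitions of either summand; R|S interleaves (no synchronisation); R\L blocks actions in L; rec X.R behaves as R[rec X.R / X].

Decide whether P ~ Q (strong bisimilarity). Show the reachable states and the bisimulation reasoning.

bisimilar

P's transition system — 3 states:
  s0 = c.b.(0 + 0 + 0) has moves —c→ s1
  s1 = b.(0 + 0 + 0) has moves —b→ s2
  s2 = 0 + 0 + 0 has moves ·
Q's transition system — 3 states:
  t0 = c.b.(0 + 0) has moves —c→ t1
  t1 = b.(0 + 0) has moves —b→ t2
  t2 = 0 + 0 has moves ·
Bisimilarity quotient blocks:
  B0 = {s0, t0}
  B1 = {s1, t1}
  B2 = {s2, t2}
s0 ∈ B0, t0 ∈ B0 → same block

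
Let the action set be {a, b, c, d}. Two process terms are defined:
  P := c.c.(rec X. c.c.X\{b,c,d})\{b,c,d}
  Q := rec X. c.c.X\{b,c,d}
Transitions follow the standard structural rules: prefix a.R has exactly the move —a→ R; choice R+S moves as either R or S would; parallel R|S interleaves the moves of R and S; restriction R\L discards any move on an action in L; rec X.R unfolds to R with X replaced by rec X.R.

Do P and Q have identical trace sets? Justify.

LTS(P): 3 reachable states
  u0 = c.c.(rec X. c.c.X\{b,c,d})\{b,c,d} ⊢ -c-> u1
  u1 = c.(rec X. c.c.X\{b,c,d})\{b,c,d} ⊢ -c-> u2
  u2 = (rec X. c.c.X\{b,c,d})\{b,c,d} ⊢ deadlocked
LTS(Q): 3 reachable states
  v0 = rec X. c.c.X\{b,c,d} ⊢ -c-> v1
  v1 = c.(rec X. c.c.X\{b,c,d})\{b,c,d} ⊢ -c-> v2
  v2 = (rec X. c.c.X\{b,c,d})\{b,c,d} ⊢ deadlocked
Coarsest stable partition (strong bisimilarity classes):
  B0 = {u0, v0}
  B1 = {u1, v1}
  B2 = {u2, v2}
u0 ∈ B0, v0 ∈ B0 → same block
Bisimilar ⇒ trace-equivalent.

YES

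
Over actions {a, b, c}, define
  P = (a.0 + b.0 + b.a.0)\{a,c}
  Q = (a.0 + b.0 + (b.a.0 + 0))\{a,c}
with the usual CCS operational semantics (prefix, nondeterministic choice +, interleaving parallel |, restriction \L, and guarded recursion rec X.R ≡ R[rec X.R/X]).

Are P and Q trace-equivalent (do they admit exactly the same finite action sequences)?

trace-equivalent

Reachable graph of P (3 states):
  u0 = (a.0 + b.0 + b.a.0)\{a,c} | =b=> u1, =b=> u2
  u1 = (a.0)\{a,c} | (no moves)
  u2 = 0\{a,c} | (no moves)
Reachable graph of Q (3 states):
  v0 = (a.0 + b.0 + (b.a.0 + 0))\{a,c} | =b=> v1, =b=> v2
  v1 = (a.0)\{a,c} | (no moves)
  v2 = 0\{a,c} | (no moves)
Bisimilarity quotient blocks:
  B0 = {u0, v0}
  B1 = {u1, u2, v1, v2}
u0 ∈ B0, v0 ∈ B0 → same block
Bisimilar ⇒ trace-equivalent.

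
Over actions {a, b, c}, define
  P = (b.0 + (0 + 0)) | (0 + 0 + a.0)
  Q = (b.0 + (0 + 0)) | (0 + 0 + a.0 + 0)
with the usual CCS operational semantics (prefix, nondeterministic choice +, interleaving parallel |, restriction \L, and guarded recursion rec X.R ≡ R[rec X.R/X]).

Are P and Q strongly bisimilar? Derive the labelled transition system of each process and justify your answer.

YES

P's transition system — 4 states:
  p0 = (b.0 + (0 + 0)) | (0 + 0 + a.0) :: ··a··> p1, ··b··> p2
  p1 = (b.0 + (0 + 0)) | 0 :: ··b··> p3
  p2 = 0 | (0 + 0 + a.0) :: ··a··> p3
  p3 = 0 | 0 :: stopped
Q's transition system — 4 states:
  q0 = (b.0 + (0 + 0)) | (0 + 0 + a.0 + 0) :: ··a··> q1, ··b··> q2
  q1 = (b.0 + (0 + 0)) | 0 :: ··b··> q3
  q2 = 0 | (0 + 0 + a.0 + 0) :: ··a··> q3
  q3 = 0 | 0 :: stopped
Partition-refinement fixed point:
  B0 = {p0, q0}
  B1 = {p1, q1}
  B2 = {p3, q3}
  B3 = {p2, q2}
p0 ∈ B0, q0 ∈ B0 → same block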